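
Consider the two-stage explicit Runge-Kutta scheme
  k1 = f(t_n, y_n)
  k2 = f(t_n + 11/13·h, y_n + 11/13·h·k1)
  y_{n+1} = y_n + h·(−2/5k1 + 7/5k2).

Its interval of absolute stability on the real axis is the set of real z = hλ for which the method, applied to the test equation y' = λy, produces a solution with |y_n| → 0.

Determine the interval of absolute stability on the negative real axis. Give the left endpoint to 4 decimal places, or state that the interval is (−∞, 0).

(-0.8442, 0).

Set f=λy, z=hλ:
  k1=λy_n ⇒ h·k1=z·y_n;  k2=λ(1+11/13z)y_n ⇒ h·k2=z(1+11/13z)y_n
  y_{n+1}/y_n = 1 − 2/5z + 7/5z(1+11/13z) = 1 + z + 77/65z²
  ⇒ R(z) = 1 + z + 77/65z².

Solve |R(x)|<1 on ℝ⁻.
x=-0.68: |R|=0.8678
R=1: x+77/65x²=0 ⇒ x=−65/77=-0.8442; min R=1−1/(4·77/65)=0.7890>−1
Confirm numerically:
  x=-0.735: |R|=0.90496 <1
  x=-0.471: |R|=0.79180 <1
  x=-0.470: |R|=0.79168 <1
  x=-0.398: |R|=0.78965 <1
  x=-1.042: |R|=1.24421 >1
  x=-0.987: |R|=1.16702 >1
So |R|<1 on (-0.8442, 0).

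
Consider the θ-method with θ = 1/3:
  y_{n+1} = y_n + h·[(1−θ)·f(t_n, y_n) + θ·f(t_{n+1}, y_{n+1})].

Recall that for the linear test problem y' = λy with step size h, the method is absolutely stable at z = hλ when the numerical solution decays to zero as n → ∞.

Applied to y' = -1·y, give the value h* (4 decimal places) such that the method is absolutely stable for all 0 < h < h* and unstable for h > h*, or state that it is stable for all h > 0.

Test eqn y'=λy, z=hλ:
  y_{n+1} = y_n + z·[2/3·y_n + 1/3·y_{n+1}] ⇒ (1 − 1/3z)y_{n+1} = (1 + 2/3z)y_n
  Hence R(z) = (1 + 2/3z)/(1 − 1/3z).

Boundary: |R(x)|=1, x<0.
x=-1.76: |R|=0.1092
R=−1: 1+2/3x = −1+1/3x ⇒ -1/3x=2 ⇒ x=2/(-1/3)=-6.0000
Confirm numerically:
  x=-5.978: |R|=0.99755 <1
  x=-5.558: |R|=0.94835 <1
  x=-3.608: |R|=0.63801 <1
  x=-2.568: |R|=0.38362 <1
  x=-6.212: |R|=1.02301 >1
  x=-6.174: |R|=1.01897 >1
Stable set (-6.0000, 0).

(-6.0000,0); λ=-1 ⇒ h* = (6)/1 = 6.0000.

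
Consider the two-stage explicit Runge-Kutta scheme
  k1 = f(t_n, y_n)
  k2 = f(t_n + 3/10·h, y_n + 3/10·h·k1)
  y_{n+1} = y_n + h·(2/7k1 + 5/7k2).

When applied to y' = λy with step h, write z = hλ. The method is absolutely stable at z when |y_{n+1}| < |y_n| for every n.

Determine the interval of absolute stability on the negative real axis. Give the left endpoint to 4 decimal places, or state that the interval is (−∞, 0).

Test eqn y'=λy, z=hλ:
  k1=λy_n ⇒ h·k1=z·y_n;  k2=λ(1+3/10z)y_n ⇒ h·k2=z(1+3/10z)y_n
  y_{n+1}/y_n = 1 + 2/7z + 5/7z(1+3/10z) = 1 + z + 3/14z²
  Hence R(z) = 1 + z + 3/14z².

Solve |R(x)|<1 on ℝ⁻.
x=-0.72: |R|=0.3911
R=1: x+3/14x²=0 ⇒ x=−14/3=-4.6667; min R=1−1/(4·3/14)=-0.1667>−1
Confirm numerically:
  x=-4.349: |R|=0.70396 <1
  x=-4.206: |R|=0.58481 <1
  x=-2.870: |R|=0.10495 <1
  x=-1.912: |R|=0.12863 <1
  x=-5.086: |R|=1.45701 >1
  x=-4.874: |R|=1.21654 >1
  x=-4.829: |R|=1.16798 >1
Interval (-4.6667, 0).

(-4.6667, 0).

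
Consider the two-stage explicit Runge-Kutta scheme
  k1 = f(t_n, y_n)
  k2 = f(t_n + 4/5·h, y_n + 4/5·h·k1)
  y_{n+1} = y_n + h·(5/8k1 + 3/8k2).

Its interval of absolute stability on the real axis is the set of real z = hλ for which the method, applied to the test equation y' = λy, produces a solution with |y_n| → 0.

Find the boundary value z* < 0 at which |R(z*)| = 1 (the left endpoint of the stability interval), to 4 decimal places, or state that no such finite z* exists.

left endpoint -3.3333.

Test eqn y'=λy, z=hλ:
  k1=λy_n ⇒ h·k1=z·y_n;  k2=λ(1+4/5z)y_n ⇒ h·k2=z(1+4/5z)y_n
  y_{n+1}/y_n = 1 + 5/8z + 3/8z(1+4/5z) = 1 + z + 3/10z²
  so R(z) = 1 + z + 3/10z².

Need |R(x)|<1, x<0.
x=-0.56: |R|=0.5341
R=1: x+3/10x²=0 ⇒ x=−10/3=-3.3333; min R=1−1/(4·3/10)=0.1667>−1
Confirm numerically:
  x=-3.179: |R|=0.85281 <1
  x=-3.103: |R|=0.78558 <1
  x=-2.751: |R|=0.51940 <1
  x=-2.539: |R|=0.39496 <1
  x=-3.738: |R|=1.45379 >1
  x=-3.382: |R|=1.04938 >1
  x=-3.361: |R|=1.02790 >1
Stable set (-3.3333, 0).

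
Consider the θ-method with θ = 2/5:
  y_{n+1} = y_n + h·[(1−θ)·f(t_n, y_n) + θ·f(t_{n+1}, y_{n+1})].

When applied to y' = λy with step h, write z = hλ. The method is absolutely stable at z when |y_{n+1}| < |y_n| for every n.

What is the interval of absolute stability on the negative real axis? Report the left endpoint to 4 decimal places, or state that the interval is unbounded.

z∈(-10.0000,0).

Set f=λy, z=hλ:
  y_{n+1} = y_n + z·[3/5·y_n + 2/5·y_{n+1}] ⇒ (1 − 2/5z)y_{n+1} = (1 + 3/5z)y_n
  so R(z) = (1 + 3/5z)/(1 − 2/5z).

Find x<0 with |R(x)|<1.
x=-0.71: |R|=0.4470
R=−1: 1+3/5x = −1+2/5x ⇒ -1/5x=2 ⇒ x=2/(-1/5)=-10.0000
Confirm numerically:
  x=-9.480: |R|=0.97830 <1
  x=-8.306: |R|=0.92162 <1
  x=-5.298: |R|=0.69851 <1
  x=-10.597: |R|=1.02279 >1
  x=-10.363: |R|=1.01411 >1
  x=-10.214: |R|=1.00842 >1
Stable set (-10.0000, 0).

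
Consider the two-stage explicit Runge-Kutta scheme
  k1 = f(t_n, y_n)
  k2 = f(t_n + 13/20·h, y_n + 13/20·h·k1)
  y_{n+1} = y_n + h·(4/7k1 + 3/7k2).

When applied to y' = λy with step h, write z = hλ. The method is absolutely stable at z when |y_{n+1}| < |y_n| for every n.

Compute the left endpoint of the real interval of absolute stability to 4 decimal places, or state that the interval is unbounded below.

z* = -3.5897.

On y'=λy, z=hλ:
  k1=λy_n ⇒ h·k1=z·y_n;  k2=λ(1+13/20z)y_n ⇒ h·k2=z(1+13/20z)y_n
  y_{n+1}/y_n = 1 + 4/7z + 3/7z(1+13/20z) = 1 + z + 39/140z²
  ⇒ R(z) = 1 + z + 39/140z².

Need |R(x)|<1, x<0.
x=-0.82: |R|=0.3673
R=1: x+39/140x²=0 ⇒ x=−140/39=-3.5897; min R=1−1/(4·39/140)=0.1026>−1
Confirm numerically:
  x=-3.117: |R|=0.58951 <1
  x=-3.065: |R|=0.55196 <1
  x=-2.509: |R|=0.24463 <1
  x=-1.529: |R|=0.12226 <1
  x=-4.170: |R|=1.67405 >1
  x=-3.977: |R|=1.42903 >1
  x=-3.951: |R|=1.39761 >1
So |R|<1 on (-3.5897, 0).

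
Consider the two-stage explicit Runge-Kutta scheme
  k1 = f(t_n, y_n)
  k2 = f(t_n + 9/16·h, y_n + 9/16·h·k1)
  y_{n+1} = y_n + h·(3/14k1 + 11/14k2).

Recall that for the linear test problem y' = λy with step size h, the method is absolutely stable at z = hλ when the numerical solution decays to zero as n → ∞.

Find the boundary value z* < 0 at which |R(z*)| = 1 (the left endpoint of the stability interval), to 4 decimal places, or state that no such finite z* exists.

left endpoint -2.2626.

Set f=λy, z=hλ:
  k1=λy_n ⇒ h·k1=z·y_n;  k2=λ(1+9/16z)y_n ⇒ h·k2=z(1+9/16z)y_n
  y_{n+1}/y_n = 1 + 3/14z + 11/14z(1+9/16z) = 1 + z + 99/224z²
  Hence R(z) = 1 + z + 99/224z².

Solve |R(x)|<1 on ℝ⁻.
x=-0.4: |R|=0.6707
R=1: x+99/224x²=0 ⇒ x=−224/99=-2.2626; min R=1−1/(4·99/224)=0.4343>−1
Confirm numerically:
  x=-1.738: |R|=0.59702 <1
  x=-1.408: |R|=0.46818 <1
  x=-0.974: |R|=0.44528 <1
  x=-2.518: |R|=1.28420 >1
  x=-2.485: |R|=1.24423 >1
Stable set (-2.2626, 0).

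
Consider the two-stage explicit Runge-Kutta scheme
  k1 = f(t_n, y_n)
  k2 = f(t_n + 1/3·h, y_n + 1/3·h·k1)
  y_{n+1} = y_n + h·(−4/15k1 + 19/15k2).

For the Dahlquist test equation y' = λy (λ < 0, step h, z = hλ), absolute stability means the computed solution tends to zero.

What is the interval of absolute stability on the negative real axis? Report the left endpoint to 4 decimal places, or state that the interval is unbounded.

With y'=λy (z=hλ):
  k1=λy_n ⇒ h·k1=z·y_n;  k2=λ(1+1/3z)y_n ⇒ h·k2=z(1+1/3z)y_n
  y_{n+1}/y_n = 1 − 4/15z + 19/15z(1+1/3z) = 1 + z + 19/45z²
  R(z) = 1 + z + 19/45z².

Find x<0 with |R(x)|<1.
x=-0.41: |R|=0.6610
R=1: x+19/45x²=0 ⇒ x=−45/19=-2.3684; min R=1−1/(4·19/45)=0.4079>−1
Confirm numerically:
  x=-2.324: |R|=0.95641 <1
  x=-1.504: |R|=0.45107 <1
  x=-1.490: |R|=0.44738 <1
  x=-1.425: |R|=0.43237 <1
  x=-2.677: |R|=1.34878 >1
  x=-2.543: |R|=1.18745 >1
  x=-2.449: |R|=1.08332 >1
Stable set (-2.3684, 0).

z∈(-2.3684,0).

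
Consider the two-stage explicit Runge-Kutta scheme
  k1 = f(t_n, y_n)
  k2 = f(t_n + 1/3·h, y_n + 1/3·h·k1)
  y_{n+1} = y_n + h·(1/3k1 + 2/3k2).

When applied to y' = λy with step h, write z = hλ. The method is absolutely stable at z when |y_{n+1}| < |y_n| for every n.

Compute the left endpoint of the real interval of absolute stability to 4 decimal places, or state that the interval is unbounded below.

With y'=λy (z=hλ):
  k1=λy_n ⇒ h·k1=z·y_n;  k2=λ(1+1/3z)y_n ⇒ h·k2=z(1+1/3z)y_n
  y_{n+1}/y_n = 1 + 1/3z + 2/3z(1+1/3z) = 1 + z + 2/9z²
  R(z) = 1 + z + 2/9z².

Find x<0 with |R(x)|<1.
x=-1.25: |R|=0.0972
R=1: x+2/9x²=0 ⇒ x=−9/2=-4.5000; min R=1−1/(4·2/9)=-0.1250>−1
Confirm numerically:
  x=-3.935: |R|=0.50594 <1
  x=-2.900: |R|=0.03111 <1
  x=-2.262: |R|=0.12497 <1
  x=-1.911: |R|=0.09946 <1
  x=-5.012: |R|=1.57025 >1
  x=-4.762: |R|=1.27725 >1
Interval (-4.5000, 0).

z* = -4.5000.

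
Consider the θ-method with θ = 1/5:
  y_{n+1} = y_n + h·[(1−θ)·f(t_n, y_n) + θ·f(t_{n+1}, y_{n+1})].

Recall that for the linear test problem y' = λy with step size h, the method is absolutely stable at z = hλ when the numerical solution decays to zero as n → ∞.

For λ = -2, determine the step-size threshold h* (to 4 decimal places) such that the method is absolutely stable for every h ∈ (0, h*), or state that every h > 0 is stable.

With y'=λy (z=hλ):
  y_{n+1} = y_n + z·[4/5·y_n + 1/5·y_{n+1}] ⇒ (1 − 1/5z)y_{n+1} = (1 + 4/5z)y_n
  so R(z) = (1 + 4/5z)/(1 − 1/5z).

Boundary: |R(x)|=1, x<0.
x=-0.36: |R|=0.6642
R=−1: 1+4/5x = −1+1/5x ⇒ -3/5x=2 ⇒ x=2/(-3/5)=-3.3333
Confirm numerically:
  x=-3.301: |R|=0.98831 <1
  x=-3.096: |R|=0.91206 <1
  x=-1.620: |R|=0.22356 <1
  x=-1.371: |R|=0.07597 <1
  x=-3.791: |R|=1.15618 >1
  x=-3.788: |R|=1.15521 >1
Stable set (-3.3333, 0).

(-3.3333,0); λ=-2 ⇒ h* = (10/3)/2 = 1.6667.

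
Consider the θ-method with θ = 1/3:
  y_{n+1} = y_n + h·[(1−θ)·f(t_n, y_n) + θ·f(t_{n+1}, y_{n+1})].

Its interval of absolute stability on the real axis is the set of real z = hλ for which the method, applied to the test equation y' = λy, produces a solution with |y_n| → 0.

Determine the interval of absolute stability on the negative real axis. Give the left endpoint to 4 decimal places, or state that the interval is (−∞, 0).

(-6.0000, 0).

With y'=λy (z=hλ):
  y_{n+1} = y_n + z·[2/3·y_n + 1/3·y_{n+1}] ⇒ (1 − 1/3z)y_{n+1} = (1 + 2/3z)y_n
  so R(z) = (1 + 2/3z)/(1 − 1/3z).

Solve |R(x)|<1 on ℝ⁻.
x=-1.59: |R|=0.0392
R=−1: 1+2/3x = −1+1/3x ⇒ -1/3x=2 ⇒ x=2/(-1/3)=-6.0000
Confirm numerically:
  x=-5.930: |R|=0.99216 <1
  x=-4.234: |R|=0.75588 <1
  x=-4.146: |R|=0.74055 <1
  x=-6.296: |R|=1.03184 >1
  x=-6.086: |R|=1.00947 >1
  x=-6.053: |R|=1.00585 >1
Interval (-6.0000, 0).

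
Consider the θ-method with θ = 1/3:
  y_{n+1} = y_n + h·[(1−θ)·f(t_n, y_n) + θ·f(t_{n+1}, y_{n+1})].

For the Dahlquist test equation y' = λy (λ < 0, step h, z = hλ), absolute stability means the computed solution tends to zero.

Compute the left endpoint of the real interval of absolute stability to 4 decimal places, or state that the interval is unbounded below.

left endpoint -6.0000.

With y'=λy (z=hλ):
  y_{n+1} = y_n + z·[2/3·y_n + 1/3·y_{n+1}] ⇒ (1 − 1/3z)y_{n+1} = (1 + 2/3z)y_n
  R(z) = (1 + 2/3z)/(1 − 1/3z).

Boundary: |R(x)|=1, x<0.
x=-1.03: |R|=0.2333
R=−1: 1+2/3x = −1+1/3x ⇒ -1/3x=2 ⇒ x=2/(-1/3)=-6.0000
Confirm numerically:
  x=-4.621: |R|=0.81905 <1
  x=-3.035: |R|=0.50870 <1
  x=-2.700: |R|=0.42105 <1
  x=-6.555: |R|=1.05808 >1
  x=-6.495: |R|=1.05213 >1
So |R|<1 on (-6.0000, 0).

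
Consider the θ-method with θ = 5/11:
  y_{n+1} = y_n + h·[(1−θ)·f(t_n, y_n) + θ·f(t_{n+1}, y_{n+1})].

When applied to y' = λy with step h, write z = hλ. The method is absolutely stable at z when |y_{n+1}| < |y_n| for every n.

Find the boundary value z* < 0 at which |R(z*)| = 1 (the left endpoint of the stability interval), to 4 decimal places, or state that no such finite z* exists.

Set f=λy, z=hλ:
  y_{n+1} = y_n + z·[6/11·y_n + 5/11·y_{n+1}] ⇒ (1 − 5/11z)y_{n+1} = (1 + 6/11z)y_n
  ⇒ R(z) = (1 + 6/11z)/(1 − 5/11z).

Find x<0 with |R(x)|<1.
x=-1.21: |R|=0.2194
R=−1: 1+6/11x = −1+5/11x ⇒ -1/11x=2 ⇒ x=2/(-1/11)=-22.0000
Confirm numerically:
  x=-16.534: |R|=0.94165 <1
  x=-16.007: |R|=0.93417 <1
  x=-13.658: |R|=0.89479 <1
  x=-22.382: |R|=1.00311 >1
  x=-22.057: |R|=1.00047 >1
So |R|<1 on (-22.0000, 0).

z* = -22.0000.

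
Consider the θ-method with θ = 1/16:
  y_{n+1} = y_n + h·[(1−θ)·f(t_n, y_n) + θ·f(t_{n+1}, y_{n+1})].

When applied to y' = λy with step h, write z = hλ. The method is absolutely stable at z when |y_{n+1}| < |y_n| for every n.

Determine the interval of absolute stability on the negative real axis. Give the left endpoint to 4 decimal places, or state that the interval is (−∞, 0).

(-2.2857, 0).

With y'=λy (z=hλ):
  y_{n+1} = y_n + z·[15/16·y_n + 1/16·y_{n+1}] ⇒ (1 − 1/16z)y_{n+1} = (1 + 15/16z)y_n
  R(z) = (1 + 15/16z)/(1 − 1/16z).

Boundary: |R(x)|=1, x<0.
x=-1.56: |R|=0.4214
R=−1: 1+15/16x = −1+1/16x ⇒ -7/8x=2 ⇒ x=2/(-7/8)=-2.2857
Confirm numerically:
  x=-2.128: |R|=0.87820 <1
  x=-1.813: |R|=0.62847 <1
  x=-1.721: |R|=0.55386 <1
  x=-1.554: |R|=0.41643 <1
  x=-2.746: |R|=1.34375 >1
  x=-2.479: |R|=1.14644 >1
  x=-2.346: |R|=1.04600 >1
Interval (-2.2857, 0).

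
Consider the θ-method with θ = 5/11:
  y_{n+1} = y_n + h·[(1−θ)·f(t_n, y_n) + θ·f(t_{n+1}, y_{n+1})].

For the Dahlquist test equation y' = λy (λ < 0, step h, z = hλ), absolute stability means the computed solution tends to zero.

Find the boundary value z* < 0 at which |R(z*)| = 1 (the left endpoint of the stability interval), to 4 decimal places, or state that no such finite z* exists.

z* = -22.0000.

With y'=λy (z=hλ):
  y_{n+1} = y_n + z·[6/11·y_n + 5/11·y_{n+1}] ⇒ (1 − 5/11z)y_{n+1} = (1 + 6/11z)y_n
  ⇒ R(z) = (1 + 6/11z)/(1 − 5/11z).

Need |R(x)|<1, x<0.
x=-0.82: |R|=0.4026
R=−1: 1+6/11x = −1+5/11x ⇒ -1/11x=2 ⇒ x=2/(-1/11)=-22.0000
Confirm numerically:
  x=-20.998: |R|=0.99136 <1
  x=-18.073: |R|=0.96126 <1
  x=-9.229: |R|=0.77652 <1
  x=-9.123: |R|=0.77255 <1
  x=-22.369: |R|=1.00300 >1
  x=-22.282: |R|=1.00230 >1
  x=-22.188: |R|=1.00154 >1
Interval (-22.0000, 0).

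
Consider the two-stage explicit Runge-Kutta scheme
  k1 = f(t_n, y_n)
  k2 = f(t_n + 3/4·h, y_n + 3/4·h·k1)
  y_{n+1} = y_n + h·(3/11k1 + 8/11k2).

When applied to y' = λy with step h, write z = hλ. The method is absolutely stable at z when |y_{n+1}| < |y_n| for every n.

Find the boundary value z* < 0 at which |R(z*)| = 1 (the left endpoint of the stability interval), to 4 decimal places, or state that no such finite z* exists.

On y'=λy, z=hλ:
  k1=λy_n ⇒ h·k1=z·y_n;  k2=λ(1+3/4z)y_n ⇒ h·k2=z(1+3/4z)y_n
  y_{n+1}/y_n = 1 + 3/11z + 8/11z(1+3/4z) = 1 + z + 6/11z²
  so R(z) = 1 + z + 6/11z².

Solve |R(x)|<1 on ℝ⁻.
x=-0.88: |R|=0.5424
R=1: x+6/11x²=0 ⇒ x=−11/6=-1.8333; min R=1−1/(4·6/11)=0.5417>−1
Confirm numerically:
  x=-1.384: |R|=0.66079 <1
  x=-1.184: |R|=0.58065 <1
  x=-1.120: |R|=0.56422 <1
  x=-0.966: |R|=0.54299 <1
  x=-2.390: |R|=1.72569 >1
  x=-2.174: |R|=1.40397 >1
  x=-2.042: |R|=1.23242 >1
So |R|<1 on (-1.8333, 0).

left endpoint -1.8333.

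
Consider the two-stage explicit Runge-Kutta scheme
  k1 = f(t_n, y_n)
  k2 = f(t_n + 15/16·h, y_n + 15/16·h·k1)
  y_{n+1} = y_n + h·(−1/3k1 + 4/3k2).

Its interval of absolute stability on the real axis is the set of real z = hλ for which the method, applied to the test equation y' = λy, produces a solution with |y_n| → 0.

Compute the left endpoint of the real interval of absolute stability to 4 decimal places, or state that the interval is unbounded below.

left endpoint -0.8000.

With y'=λy (z=hλ):
  k1=λy_n ⇒ h·k1=z·y_n;  k2=λ(1+15/16z)y_n ⇒ h·k2=z(1+15/16z)y_n
  y_{n+1}/y_n = 1 − 1/3z + 4/3z(1+15/16z) = 1 + z + 5/4z²
  Hence R(z) = 1 + z + 5/4z².

Need |R(x)|<1, x<0.
x=-0.87: |R|=1.0761
R=1: x+5/4x²=0 ⇒ x=−4/5=-0.8000; min R=1−1/(4·5/4)=0.8000>−1
Confirm numerically:
  x=-0.720: |R|=0.92800 <1
  x=-0.705: |R|=0.91628 <1
  x=-0.559: |R|=0.83160 <1
  x=-0.435: |R|=0.80153 <1
  x=-1.188: |R|=1.57618 >1
  x=-1.091: |R|=1.39685 >1
  x=-1.054: |R|=1.33465 >1
Stable set (-0.8000, 0).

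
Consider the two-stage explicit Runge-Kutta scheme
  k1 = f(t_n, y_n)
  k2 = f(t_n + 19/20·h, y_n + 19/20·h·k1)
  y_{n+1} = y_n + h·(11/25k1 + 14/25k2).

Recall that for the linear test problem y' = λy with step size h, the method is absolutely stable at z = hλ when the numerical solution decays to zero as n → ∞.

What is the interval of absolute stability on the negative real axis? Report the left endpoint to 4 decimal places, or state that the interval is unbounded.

Set f=λy, z=hλ:
  k1=λy_n ⇒ h·k1=z·y_n;  k2=λ(1+19/20z)y_n ⇒ h·k2=z(1+19/20z)y_n
  y_{n+1}/y_n = 1 + 11/25z + 14/25z(1+19/20z) = 1 + z + 133/250z²
  R(z) = 1 + z + 133/250z².

Boundary: |R(x)|=1, x<0.
x=-1.04: |R|=0.5354
R=1: x+133/250x²=0 ⇒ x=−250/133=-1.8797; min R=1−1/(4·133/250)=0.5301>−1
Confirm numerically:
  x=-1.662: |R|=0.80751 <1
  x=-0.980: |R|=0.53093 <1
  x=-0.948: |R|=0.53011 <1
  x=-0.873: |R|=0.53245 <1
  x=-2.451: |R|=1.74494 >1
  x=-2.038: |R|=1.17163 >1
  x=-1.900: |R|=1.02052 >1
Interval (-1.8797, 0).

(-1.8797, 0).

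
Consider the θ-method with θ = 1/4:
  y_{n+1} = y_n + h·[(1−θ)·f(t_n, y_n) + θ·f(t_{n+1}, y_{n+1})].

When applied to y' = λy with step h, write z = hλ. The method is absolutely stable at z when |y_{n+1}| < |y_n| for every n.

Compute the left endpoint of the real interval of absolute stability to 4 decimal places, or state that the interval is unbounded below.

With y'=λy (z=hλ):
  y_{n+1} = y_n + z·[3/4·y_n + 1/4·y_{n+1}] ⇒ (1 − 1/4z)y_{n+1} = (1 + 3/4z)y_n
  R(z) = (1 + 3/4z)/(1 − 1/4z).

Find x<0 with |R(x)|<1.
x=-1.45: |R|=0.0642
R=−1: 1+3/4x = −1+1/4x ⇒ -1/2x=2 ⇒ x=2/(-1/2)=-4.0000
Confirm numerically:
  x=-3.444: |R|=0.85062 <1
  x=-2.845: |R|=0.66253 <1
  x=-1.803: |R|=0.24281 <1
  x=-4.523: |R|=1.12273 >1
  x=-4.230: |R|=1.05589 >1
So |R|<1 on (-4.0000, 0).

left endpoint -4.0000.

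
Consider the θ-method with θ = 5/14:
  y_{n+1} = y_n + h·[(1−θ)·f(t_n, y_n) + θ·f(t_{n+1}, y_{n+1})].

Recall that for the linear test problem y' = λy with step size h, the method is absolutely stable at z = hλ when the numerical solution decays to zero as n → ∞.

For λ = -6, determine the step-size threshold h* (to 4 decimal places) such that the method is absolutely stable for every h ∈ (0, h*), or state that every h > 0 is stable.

On y'=λy, z=hλ:
  y_{n+1} = y_n + z·[9/14·y_n + 5/14·y_{n+1}] ⇒ (1 − 5/14z)y_{n+1} = (1 + 9/14z)y_n
  so R(z) = (1 + 9/14z)/(1 − 5/14z).

Boundary: |R(x)|=1, x<0.
x=-1.62: |R|=0.0262
R=−1: 1+9/14x = −1+5/14x ⇒ -2/7x=2 ⇒ x=2/(-2/7)=-7.0000
Confirm numerically:
  x=-6.730: |R|=0.97733 <1
  x=-6.411: |R|=0.94884 <1
  x=-5.689: |R|=0.87645 <1
  x=-4.374: |R|=0.70716 <1
  x=-7.589: |R|=1.04536 >1
  x=-7.547: |R|=1.04229 >1
  x=-7.045: |R|=1.00366 >1
Stable set (-7.0000, 0).

(-7.0000,0); λ=-6 ⇒ h* = (7)/6 = 1.1667.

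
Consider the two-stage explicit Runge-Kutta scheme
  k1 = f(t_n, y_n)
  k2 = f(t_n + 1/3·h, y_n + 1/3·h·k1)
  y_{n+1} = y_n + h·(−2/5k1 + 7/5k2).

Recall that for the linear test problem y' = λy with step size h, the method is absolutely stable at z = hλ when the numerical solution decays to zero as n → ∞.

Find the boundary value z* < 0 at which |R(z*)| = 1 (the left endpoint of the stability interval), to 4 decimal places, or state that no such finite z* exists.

Test eqn y'=λy, z=hλ:
  k1=λy_n ⇒ h·k1=z·y_n;  k2=λ(1+1/3z)y_n ⇒ h·k2=z(1+1/3z)y_n
  y_{n+1}/y_n = 1 − 2/5z + 7/5z(1+1/3z) = 1 + z + 7/15z²
  Hence R(z) = 1 + z + 7/15z².

Solve |R(x)|<1 on ℝ⁻.
x=-0.46: |R|=0.6387
R=1: x+7/15x²=0 ⇒ x=−15/7=-2.1429; min R=1−1/(4·7/15)=0.4643>−1
Confirm numerically:
  x=-2.006: |R|=0.87188 <1
  x=-1.495: |R|=0.54801 <1
  x=-1.210: |R|=0.47325 <1
  x=-2.605: |R|=1.56181 >1
  x=-2.394: |R|=1.28058 >1
  x=-2.204: |R|=1.06289 >1
Interval (-2.1429, 0).

z* = -2.1429.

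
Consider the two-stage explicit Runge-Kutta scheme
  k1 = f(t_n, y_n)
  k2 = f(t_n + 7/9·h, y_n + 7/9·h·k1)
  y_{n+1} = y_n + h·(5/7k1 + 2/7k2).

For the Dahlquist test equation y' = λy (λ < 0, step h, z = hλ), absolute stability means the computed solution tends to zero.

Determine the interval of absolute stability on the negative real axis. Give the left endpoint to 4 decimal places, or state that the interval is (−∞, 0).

z∈(-4.5000,0).

Test eqn y'=λy, z=hλ:
  k1=λy_n ⇒ h·k1=z·y_n;  k2=λ(1+7/9z)y_n ⇒ h·k2=z(1+7/9z)y_n
  y_{n+1}/y_n = 1 + 5/7z + 2/7z(1+7/9z) = 1 + z + 2/9z²
  ⇒ R(z) = 1 + z + 2/9z².

Boundary: |R(x)|=1, x<0.
x=-0.46: |R|=0.5870
R=1: x+2/9x²=0 ⇒ x=−9/2=-4.5000; min R=1−1/(4·2/9)=-0.1250>−1
Confirm numerically:
  x=-4.406: |R|=0.90796 <1
  x=-4.355: |R|=0.85967 <1
  x=-3.044: |R|=0.01510 <1
  x=-1.844: |R|=0.08837 <1
  x=-4.887: |R|=1.42028 >1
  x=-4.855: |R|=1.38301 >1
  x=-4.584: |R|=1.08557 >1
So |R|<1 on (-4.5000, 0).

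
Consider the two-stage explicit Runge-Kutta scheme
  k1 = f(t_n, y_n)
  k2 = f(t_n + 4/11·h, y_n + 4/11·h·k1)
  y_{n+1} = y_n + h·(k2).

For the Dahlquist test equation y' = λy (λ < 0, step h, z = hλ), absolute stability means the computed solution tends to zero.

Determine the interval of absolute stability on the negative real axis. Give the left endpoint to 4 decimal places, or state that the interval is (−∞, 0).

With y'=λy (z=hλ):
  k1=λy_n ⇒ h·k1=z·y_n;  k2=λ(1+4/11z)y_n ⇒ h·k2=z(1+4/11z)y_n
  y_{n+1}/y_n = 1 + z(1+4/11z) = 1 + z + 4/11z²
  so R(z) = 1 + z + 4/11z².

Boundary: |R(x)|=1, x<0.
x=-1: |R|=0.3636
R=1: x+4/11x²=0 ⇒ x=−11/4=-2.7500; min R=1−1/(4·4/11)=0.3125>−1
Confirm numerically:
  x=-2.456: |R|=0.73743 <1
  x=-2.312: |R|=0.63176 <1
  x=-1.472: |R|=0.31592 <1
  x=-3.316: |R|=1.68249 >1
  x=-2.780: |R|=1.03033 >1
Stable set (-2.7500, 0).

z∈(-2.7500,0).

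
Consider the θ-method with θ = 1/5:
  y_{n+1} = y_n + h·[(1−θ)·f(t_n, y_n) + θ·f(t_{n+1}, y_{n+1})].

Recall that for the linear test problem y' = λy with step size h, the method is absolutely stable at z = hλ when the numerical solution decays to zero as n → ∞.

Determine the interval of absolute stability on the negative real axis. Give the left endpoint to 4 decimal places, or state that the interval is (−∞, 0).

(-3.3333, 0).

Test eqn y'=λy, z=hλ:
  y_{n+1} = y_n + z·[4/5·y_n + 1/5·y_{n+1}] ⇒ (1 − 1/5z)y_{n+1} = (1 + 4/5z)y_n
  ⇒ R(z) = (1 + 4/5z)/(1 − 1/5z).

Need |R(x)|<1, x<0.
x=-0.44: |R|=0.5956
R=−1: 1+4/5x = −1+1/5x ⇒ -3/5x=2 ⇒ x=2/(-3/5)=-3.3333
Confirm numerically:
  x=-3.070: |R|=0.90211 <1
  x=-2.243: |R|=0.54839 <1
  x=-2.126: |R|=0.49172 <1
  x=-3.913: |R|=1.19511 >1
  x=-3.673: |R|=1.11749 >1
  x=-3.453: |R|=1.04247 >1
Interval (-3.3333, 0).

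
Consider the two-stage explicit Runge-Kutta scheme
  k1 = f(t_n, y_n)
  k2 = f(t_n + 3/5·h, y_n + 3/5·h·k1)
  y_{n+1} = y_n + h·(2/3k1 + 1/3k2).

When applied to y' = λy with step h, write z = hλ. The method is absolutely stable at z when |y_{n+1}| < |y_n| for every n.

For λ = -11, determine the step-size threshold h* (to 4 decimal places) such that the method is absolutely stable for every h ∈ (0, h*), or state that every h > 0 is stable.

(-5.0000,0); λ=-11 ⇒ h* = (5)/11 = 0.4545.

With y'=λy (z=hλ):
  k1=λy_n ⇒ h·k1=z·y_n;  k2=λ(1+3/5z)y_n ⇒ h·k2=z(1+3/5z)y_n
  y_{n+1}/y_n = 1 + 2/3z + 1/3z(1+3/5z) = 1 + z + 1/5z²
  R(z) = 1 + z + 1/5z².

Solve |R(x)|<1 on ℝ⁻.
x=-1.28: |R|=0.0477
R=1: x+1/5x²=0 ⇒ x=−5=-5.0000; min R=1−1/(4·1/5)=-0.2500>−1
Confirm numerically:
  x=-4.787: |R|=0.79607 <1
  x=-3.175: |R|=0.15887 <1
  x=-2.444: |R|=0.24937 <1
  x=-5.495: |R|=1.54400 >1
  x=-5.436: |R|=1.47402 >1
  x=-5.157: |R|=1.16193 >1
So |R|<1 on (-5.0000, 0).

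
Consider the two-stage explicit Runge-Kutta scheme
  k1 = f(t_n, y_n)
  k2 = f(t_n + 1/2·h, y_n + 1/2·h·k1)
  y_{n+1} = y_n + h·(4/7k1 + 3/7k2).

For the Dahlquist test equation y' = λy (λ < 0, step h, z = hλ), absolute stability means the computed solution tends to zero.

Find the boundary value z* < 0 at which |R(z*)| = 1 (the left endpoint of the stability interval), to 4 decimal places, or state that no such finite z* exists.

Test eqn y'=λy, z=hλ:
  k1=λy_n ⇒ h·k1=z·y_n;  k2=λ(1+1/2z)y_n ⇒ h·k2=z(1+1/2z)y_n
  y_{n+1}/y_n = 1 + 4/7z + 3/7z(1+1/2z) = 1 + z + 3/14z²
  ⇒ R(z) = 1 + z + 3/14z².

Need |R(x)|<1, x<0.
x=-1.54: |R|=0.0318
R=1: x+3/14x²=0 ⇒ x=−14/3=-4.6667; min R=1−1/(4·3/14)=-0.1667>−1
Confirm numerically:
  x=-4.087: |R|=0.49234 <1
  x=-4.012: |R|=0.43717 <1
  x=-3.160: |R|=0.02023 <1
  x=-2.075: |R|=0.15237 <1
  x=-5.138: |R|=1.51894 >1
  x=-4.808: |R|=1.14561 >1
Interval (-4.6667, 0).

z* = -4.6667.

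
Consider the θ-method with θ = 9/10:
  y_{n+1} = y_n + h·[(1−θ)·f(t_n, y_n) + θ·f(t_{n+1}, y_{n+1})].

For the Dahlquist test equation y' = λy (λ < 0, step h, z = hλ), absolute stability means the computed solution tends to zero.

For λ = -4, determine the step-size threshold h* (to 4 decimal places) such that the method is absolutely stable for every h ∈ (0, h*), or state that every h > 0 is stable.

Set f=λy, z=hλ:
  y_{n+1} = y_n + z·[1/10·y_n + 9/10·y_{n+1}] ⇒ (1 − 9/10z)y_{n+1} = (1 + 1/10z)y_n
  R(z) = (1 + 1/10z)/(1 − 9/10z).

Need |R(x)|<1, x<0.
x=-0.58: |R|=0.6189
x=-2: |R|=0.2857
x=-10: |R|=0.0000
x=-100: |R|=0.0989
θ=9/10≥1/2 ⇒ |1+1/10x|<|1−9/10x| ∀x<0 ⇒ stable on all of ℝ⁻.

unbounded; (−∞, 0). Any h>0 works for λ=-4.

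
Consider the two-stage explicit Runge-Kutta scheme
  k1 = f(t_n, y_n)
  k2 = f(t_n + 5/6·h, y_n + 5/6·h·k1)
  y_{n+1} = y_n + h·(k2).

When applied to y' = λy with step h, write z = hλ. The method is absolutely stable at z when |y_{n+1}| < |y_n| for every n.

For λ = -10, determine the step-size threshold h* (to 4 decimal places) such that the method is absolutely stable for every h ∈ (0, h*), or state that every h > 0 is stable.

(-1.2000,0); λ=-10 ⇒ h* = (6/5)/10 = 0.1200.

With y'=λy (z=hλ):
  k1=λy_n ⇒ h·k1=z·y_n;  k2=λ(1+5/6z)y_n ⇒ h·k2=z(1+5/6z)y_n
  y_{n+1}/y_n = 1 + z(1+5/6z) = 1 + z + 5/6z²
  Hence R(z) = 1 + z + 5/6z².

Need |R(x)|<1, x<0.
x=-1.09: |R|=0.9001
R=1: x+5/6x²=0 ⇒ x=−6/5=-1.2000; min R=1−1/(4·5/6)=0.7000>−1
Confirm numerically:
  x=-0.979: |R|=0.81970 <1
  x=-0.890: |R|=0.77008 <1
  x=-0.611: |R|=0.70010 <1
  x=-0.494: |R|=0.70936 <1
  x=-1.782: |R|=1.86427 >1
  x=-1.650: |R|=1.61875 >1
  x=-1.242: |R|=1.04347 >1
So |R|<1 on (-1.2000, 0).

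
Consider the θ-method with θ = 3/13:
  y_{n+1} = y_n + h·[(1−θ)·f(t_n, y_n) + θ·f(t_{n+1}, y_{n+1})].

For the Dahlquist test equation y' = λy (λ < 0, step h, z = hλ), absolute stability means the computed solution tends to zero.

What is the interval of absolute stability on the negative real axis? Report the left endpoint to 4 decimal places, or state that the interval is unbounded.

(-3.7143, 0).

Test eqn y'=λy, z=hλ:
  y_{n+1} = y_n + z·[10/13·y_n + 3/13·y_{n+1}] ⇒ (1 − 3/13z)y_{n+1} = (1 + 10/13z)y_n
  ⇒ R(z) = (1 + 10/13z)/(1 − 3/13z).

Boundary: |R(x)|=1, x<0.
x=-1: |R|=0.1875
R=−1: 1+10/13x = −1+3/13x ⇒ -7/13x=2 ⇒ x=2/(-7/13)=-3.7143
Confirm numerically:
  x=-3.532: |R|=0.94592 <1
  x=-3.473: |R|=0.92788 <1
  x=-3.383: |R|=0.89982 <1
  x=-2.947: |R|=0.75409 <1
  x=-4.037: |R|=1.08996 >1
  x=-3.986: |R|=1.07621 >1
  x=-3.815: |R|=1.02884 >1
Stable set (-3.7143, 0).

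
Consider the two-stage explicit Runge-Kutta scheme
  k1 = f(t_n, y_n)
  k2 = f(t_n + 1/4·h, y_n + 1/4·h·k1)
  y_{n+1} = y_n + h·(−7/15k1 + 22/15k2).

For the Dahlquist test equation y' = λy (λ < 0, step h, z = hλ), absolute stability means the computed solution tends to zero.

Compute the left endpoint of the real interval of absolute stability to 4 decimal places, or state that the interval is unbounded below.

z* = -2.7273.

Test eqn y'=λy, z=hλ:
  k1=λy_n ⇒ h·k1=z·y_n;  k2=λ(1+1/4z)y_n ⇒ h·k2=z(1+1/4z)y_n
  y_{n+1}/y_n = 1 − 7/15z + 22/15z(1+1/4z) = 1 + z + 11/30z²
  ⇒ R(z) = 1 + z + 11/30z².

Need |R(x)|<1, x<0.
x=-1.25: |R|=0.3229
R=1: x+11/30x²=0 ⇒ x=−30/11=-2.7273; min R=1−1/(4·11/30)=0.3182>−1
Confirm numerically:
  x=-2.701: |R|=0.97398 <1
  x=-2.135: |R|=0.53635 <1
  x=-1.534: |R|=0.32882 <1
  x=-3.194: |R|=1.54660 >1
  x=-3.013: |R|=1.31566 >1
  x=-2.965: |R|=1.25845 >1
Stable set (-2.7273, 0).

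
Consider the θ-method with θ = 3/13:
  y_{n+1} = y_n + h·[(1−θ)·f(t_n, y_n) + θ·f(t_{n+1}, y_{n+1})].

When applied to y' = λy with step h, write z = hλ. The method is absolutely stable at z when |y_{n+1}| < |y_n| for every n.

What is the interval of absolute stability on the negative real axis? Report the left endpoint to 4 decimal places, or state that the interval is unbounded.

With y'=λy (z=hλ):
  y_{n+1} = y_n + z·[10/13·y_n + 3/13·y_{n+1}] ⇒ (1 − 3/13z)y_{n+1} = (1 + 10/13z)y_n
  ⇒ R(z) = (1 + 10/13z)/(1 − 3/13z).

Solve |R(x)|<1 on ℝ⁻.
x=-0.48: |R|=0.5679
R=−1: 1+10/13x = −1+3/13x ⇒ -7/13x=2 ⇒ x=2/(-7/13)=-3.7143
Confirm numerically:
  x=-3.470: |R|=0.92695 <1
  x=-3.096: |R|=0.80581 <1
  x=-2.493: |R|=0.58255 <1
  x=-4.259: |R|=1.14792 >1
  x=-4.094: |R|=1.10513 >1
Interval (-3.7143, 0).

z∈(-3.7143,0).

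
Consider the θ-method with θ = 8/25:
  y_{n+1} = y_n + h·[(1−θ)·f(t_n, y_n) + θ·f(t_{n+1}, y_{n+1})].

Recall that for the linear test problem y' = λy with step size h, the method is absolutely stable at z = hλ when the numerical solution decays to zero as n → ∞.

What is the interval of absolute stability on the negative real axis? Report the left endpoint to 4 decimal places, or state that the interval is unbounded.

(-5.5556, 0).

Set f=λy, z=hλ:
  y_{n+1} = y_n + z·[17/25·y_n + 8/25·y_{n+1}] ⇒ (1 − 8/25z)y_{n+1} = (1 + 17/25z)y_n
  ⇒ R(z) = (1 + 17/25z)/(1 − 8/25z).

Need |R(x)|<1, x<0.
x=-1.46: |R|=0.0049
R=−1: 1+17/25x = −1+8/25x ⇒ -9/25x=2 ⇒ x=2/(-9/25)=-5.5556
Confirm numerically:
  x=-3.355: |R|=0.61796 <1
  x=-2.968: |R|=0.52224 <1
  x=-2.246: |R|=0.30679 <1
  x=-6.032: |R|=1.05853 >1
  x=-5.986: |R|=1.05315 >1
  x=-5.948: |R|=1.04866 >1
Stable set (-5.5556, 0).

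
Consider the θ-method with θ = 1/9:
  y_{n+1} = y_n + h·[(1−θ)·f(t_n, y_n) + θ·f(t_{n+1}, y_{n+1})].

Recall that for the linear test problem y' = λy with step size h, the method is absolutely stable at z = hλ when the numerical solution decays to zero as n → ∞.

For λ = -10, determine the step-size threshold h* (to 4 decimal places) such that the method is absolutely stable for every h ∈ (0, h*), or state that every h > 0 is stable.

(-2.5714,0); λ=-10 ⇒ h* = (18/7)/10 = 0.2571.

With y'=λy (z=hλ):
  y_{n+1} = y_n + z·[8/9·y_n + 1/9·y_{n+1}] ⇒ (1 − 1/9z)y_{n+1} = (1 + 8/9z)y_n
  R(z) = (1 + 8/9z)/(1 − 1/9z).

Solve |R(x)|<1 on ℝ⁻.
x=-0.99: |R|=0.1081
R=−1: 1+8/9x = −1+1/9x ⇒ -7/9x=2 ⇒ x=2/(-7/9)=-2.5714
Confirm numerically:
  x=-2.535: |R|=0.97789 <1
  x=-1.831: |R|=0.52147 <1
  x=-1.458: |R|=0.25473 <1
  x=-1.179: |R|=0.04244 <1
  x=-2.954: |R|=1.22403 >1
  x=-2.830: |R|=1.15300 >1
  x=-2.753: |R|=1.10814 >1
Interval (-2.5714, 0).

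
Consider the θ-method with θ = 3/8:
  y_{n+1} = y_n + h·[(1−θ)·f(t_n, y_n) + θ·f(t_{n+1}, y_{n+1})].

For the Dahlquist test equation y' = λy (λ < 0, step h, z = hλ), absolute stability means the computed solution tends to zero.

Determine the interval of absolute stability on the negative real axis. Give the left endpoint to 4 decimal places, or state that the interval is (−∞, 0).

(-8.0000, 0).

Test eqn y'=λy, z=hλ:
  y_{n+1} = y_n + z·[5/8·y_n + 3/8·y_{n+1}] ⇒ (1 − 3/8z)y_{n+1} = (1 + 5/8z)y_n
  Hence R(z) = (1 + 5/8z)/(1 − 3/8z).

Boundary: |R(x)|=1, x<0.
x=-0.66: |R|=0.4709
R=−1: 1+5/8x = −1+3/8x ⇒ -1/4x=2 ⇒ x=2/(-1/4)=-8.0000
Confirm numerically:
  x=-6.820: |R|=0.91708 <1
  x=-5.939: |R|=0.84034 <1
  x=-5.173: |R|=0.75960 <1
  x=-3.372: |R|=0.48907 <1
  x=-8.345: |R|=1.02089 >1
  x=-8.267: |R|=1.01628 >1
Stable set (-8.0000, 0).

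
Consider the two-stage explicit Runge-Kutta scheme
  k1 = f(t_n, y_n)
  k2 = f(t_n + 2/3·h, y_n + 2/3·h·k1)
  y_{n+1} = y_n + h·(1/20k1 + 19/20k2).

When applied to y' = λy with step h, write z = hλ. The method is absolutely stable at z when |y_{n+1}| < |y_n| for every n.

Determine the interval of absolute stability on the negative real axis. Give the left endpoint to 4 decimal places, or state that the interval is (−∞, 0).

Test eqn y'=λy, z=hλ:
  k1=λy_n ⇒ h·k1=z·y_n;  k2=λ(1+2/3z)y_n ⇒ h·k2=z(1+2/3z)y_n
  y_{n+1}/y_n = 1 + 1/20z + 19/20z(1+2/3z) = 1 + z + 19/30z²
  R(z) = 1 + z + 19/30z².

Find x<0 with |R(x)|<1.
x=-1.67: |R|=1.0963
R=1: x+19/30x²=0 ⇒ x=−30/19=-1.5789; min R=1−1/(4·19/30)=0.6053>−1
Confirm numerically:
  x=-1.364: |R|=0.81431 <1
  x=-1.253: |R|=0.74134 <1
  x=-0.817: |R|=0.60574 <1
  x=-0.753: |R|=0.60611 <1
  x=-2.113: |R|=1.71469 >1
  x=-1.791: |R|=1.24053 >1
Interval (-1.5789, 0).

z∈(-1.5789,0).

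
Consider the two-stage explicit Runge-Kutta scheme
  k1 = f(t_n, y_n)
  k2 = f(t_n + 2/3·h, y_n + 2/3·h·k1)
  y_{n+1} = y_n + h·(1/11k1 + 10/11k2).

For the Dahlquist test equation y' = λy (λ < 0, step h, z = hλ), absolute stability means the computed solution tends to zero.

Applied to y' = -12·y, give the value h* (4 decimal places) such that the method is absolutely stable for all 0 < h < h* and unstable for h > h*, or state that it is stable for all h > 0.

(-1.6500,0); λ=-12 ⇒ h* = (33/20)/12 = 0.1375.

On y'=λy, z=hλ:
  k1=λy_n ⇒ h·k1=z·y_n;  k2=λ(1+2/3z)y_n ⇒ h·k2=z(1+2/3z)y_n
  y_{n+1}/y_n = 1 + 1/11z + 10/11z(1+2/3z) = 1 + z + 20/33z²
  R(z) = 1 + z + 20/33z².

Boundary: |R(x)|=1, x<0.
x=-0.55: |R|=0.6333
R=1: x+20/33x²=0 ⇒ x=−33/20=-1.6500; min R=1−1/(4·20/33)=0.5875>−1
Confirm numerically:
  x=-1.244: |R|=0.69390 <1
  x=-1.174: |R|=0.66132 <1
  x=-1.065: |R|=0.62241 <1
  x=-0.798: |R|=0.58794 <1
  x=-2.103: |R|=1.57737 >1
  x=-1.798: |R|=1.16128 >1
  x=-1.767: |R|=1.12530 >1
So |R|<1 on (-1.6500, 0).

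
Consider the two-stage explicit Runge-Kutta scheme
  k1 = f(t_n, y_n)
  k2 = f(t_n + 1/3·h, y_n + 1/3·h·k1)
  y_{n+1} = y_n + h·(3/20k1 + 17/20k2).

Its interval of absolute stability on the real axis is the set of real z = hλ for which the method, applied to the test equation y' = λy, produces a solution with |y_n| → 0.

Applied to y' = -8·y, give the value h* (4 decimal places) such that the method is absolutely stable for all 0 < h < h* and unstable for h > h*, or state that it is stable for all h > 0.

With y'=λy (z=hλ):
  k1=λy_n ⇒ h·k1=z·y_n;  k2=λ(1+1/3z)y_n ⇒ h·k2=z(1+1/3z)y_n
  y_{n+1}/y_n = 1 + 3/20z + 17/20z(1+1/3z) = 1 + z + 17/60z²
  ⇒ R(z) = 1 + z + 17/60z².

Solve |R(x)|<1 on ℝ⁻.
x=-1.55: |R|=0.1307
R=1: x+17/60x²=0 ⇒ x=−60/17=-3.5294; min R=1−1/(4·17/60)=0.1176>−1
Confirm numerically:
  x=-3.229: |R|=0.72516 <1
  x=-2.455: |R|=0.25266 <1
  x=-1.647: |R|=0.12157 <1
  x=-3.888: |R|=1.39502 >1
  x=-3.887: |R|=1.39382 >1
Stable set (-3.5294, 0).

(-3.5294,0); λ=-8 ⇒ h* = (60/17)/8 = 0.4412.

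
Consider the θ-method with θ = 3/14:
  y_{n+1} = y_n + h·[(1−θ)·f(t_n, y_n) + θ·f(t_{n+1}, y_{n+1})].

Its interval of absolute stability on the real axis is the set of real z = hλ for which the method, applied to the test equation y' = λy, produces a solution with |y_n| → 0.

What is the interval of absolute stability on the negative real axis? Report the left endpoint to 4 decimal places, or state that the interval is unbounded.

z∈(-3.5000,0).

Test eqn y'=λy, z=hλ:
  y_{n+1} = y_n + z·[11/14·y_n + 3/14·y_{n+1}] ⇒ (1 − 3/14z)y_{n+1} = (1 + 11/14z)y_n
  R(z) = (1 + 11/14z)/(1 − 3/14z).

Find x<0 with |R(x)|<1.
x=-1.06: |R|=0.1362
R=−1: 1+11/14x = −1+3/14x ⇒ -4/7x=2 ⇒ x=2/(-4/7)=-3.5000
Confirm numerically:
  x=-3.239: |R|=0.91196 <1
  x=-3.079: |R|=0.85506 <1
  x=-2.665: |R|=0.69629 <1
  x=-1.793: |R|=0.29532 <1
  x=-3.839: |R|=1.10628 >1
  x=-3.807: |R|=1.09661 >1
Stable set (-3.5000, 0).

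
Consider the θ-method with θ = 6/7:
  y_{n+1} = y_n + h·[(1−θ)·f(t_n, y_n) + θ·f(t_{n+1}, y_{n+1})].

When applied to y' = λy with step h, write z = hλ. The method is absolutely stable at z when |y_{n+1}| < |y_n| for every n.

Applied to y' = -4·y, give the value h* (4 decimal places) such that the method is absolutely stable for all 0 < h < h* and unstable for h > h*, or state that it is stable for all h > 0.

interval (−∞, 0). Any h>0 works for λ=-4.

Set f=λy, z=hλ:
  y_{n+1} = y_n + z·[1/7·y_n + 6/7·y_{n+1}] ⇒ (1 − 6/7z)y_{n+1} = (1 + 1/7z)y_n
  Hence R(z) = (1 + 1/7z)/(1 − 6/7z).

Boundary: |R(x)|=1, x<0.
x=-0.41: |R|=0.6966
x=-2: |R|=0.2632
x=-10: |R|=0.0448
x=-100: |R|=0.1532
θ=6/7≥1/2 ⇒ |1+1/7x|<|1−6/7x| ∀x<0 ⇒ stable on all of ℝ⁻.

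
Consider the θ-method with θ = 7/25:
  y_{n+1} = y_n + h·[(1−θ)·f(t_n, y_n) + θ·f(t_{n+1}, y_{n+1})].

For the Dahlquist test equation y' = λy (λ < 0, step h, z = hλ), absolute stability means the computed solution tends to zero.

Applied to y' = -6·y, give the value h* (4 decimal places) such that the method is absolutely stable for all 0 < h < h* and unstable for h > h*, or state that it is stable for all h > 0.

(-4.5455,0); λ=-6 ⇒ h* = (50/11)/6 = 0.7576.

Test eqn y'=λy, z=hλ:
  y_{n+1} = y_n + z·[18/25·y_n + 7/25·y_{n+1}] ⇒ (1 − 7/25z)y_{n+1} = (1 + 18/25z)y_n
  so R(z) = (1 + 18/25z)/(1 − 7/25z).

Need |R(x)|<1, x<0.
x=-0.66: |R|=0.4429
R=−1: 1+18/25x = −1+7/25x ⇒ -11/25x=2 ⇒ x=2/(-11/25)=-4.5455
Confirm numerically:
  x=-4.155: |R|=0.92059 <1
  x=-3.530: |R|=0.77530 <1
  x=-3.306: |R|=0.71680 <1
  x=-2.256: |R|=0.38262 <1
  x=-5.102: |R|=1.10083 >1
  x=-4.950: |R|=1.07460 >1
  x=-4.871: |R|=1.06060 >1
Interval (-4.5455, 0).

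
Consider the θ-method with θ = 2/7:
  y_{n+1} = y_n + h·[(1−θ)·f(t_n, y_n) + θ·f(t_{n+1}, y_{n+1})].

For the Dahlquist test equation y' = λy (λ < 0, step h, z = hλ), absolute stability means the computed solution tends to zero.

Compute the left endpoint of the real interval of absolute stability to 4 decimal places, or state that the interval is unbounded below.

z* = -4.6667.

With y'=λy (z=hλ):
  y_{n+1} = y_n + z·[5/7·y_n + 2/7·y_{n+1}] ⇒ (1 − 2/7z)y_{n+1} = (1 + 5/7z)y_n
  Hence R(z) = (1 + 5/7z)/(1 − 2/7z).

Need |R(x)|<1, x<0.
x=-1.22: |R|=0.0953
R=−1: 1+5/7x = −1+2/7x ⇒ -3/7x=2 ⇒ x=2/(-3/7)=-4.6667
Confirm numerically:
  x=-4.208: |R|=0.91074 <1
  x=-3.597: |R|=0.77392 <1
  x=-3.475: |R|=0.74373 <1
  x=-5.085: |R|=1.07309 >1
  x=-4.778: |R|=1.02017 >1
Interval (-4.6667, 0).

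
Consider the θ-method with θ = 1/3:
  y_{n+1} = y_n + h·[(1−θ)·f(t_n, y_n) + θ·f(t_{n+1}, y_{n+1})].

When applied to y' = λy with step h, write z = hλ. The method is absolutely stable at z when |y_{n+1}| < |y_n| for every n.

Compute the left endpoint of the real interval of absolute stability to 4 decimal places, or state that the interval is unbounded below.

On y'=λy, z=hλ:
  y_{n+1} = y_n + z·[2/3·y_n + 1/3·y_{n+1}] ⇒ (1 − 1/3z)y_{n+1} = (1 + 2/3z)y_n
  so R(z) = (1 + 2/3z)/(1 − 1/3z).

Solve |R(x)|<1 on ℝ⁻.
x=-0.69: |R|=0.4390
R=−1: 1+2/3x = −1+1/3x ⇒ -1/3x=2 ⇒ x=2/(-1/3)=-6.0000
Confirm numerically:
  x=-4.941: |R|=0.86664 <1
  x=-4.780: |R|=0.84319 <1
  x=-3.055: |R|=0.51363 <1
  x=-6.266: |R|=1.02871 >1
  x=-6.140: |R|=1.01532 >1
Interval (-6.0000, 0).

left endpoint -6.0000.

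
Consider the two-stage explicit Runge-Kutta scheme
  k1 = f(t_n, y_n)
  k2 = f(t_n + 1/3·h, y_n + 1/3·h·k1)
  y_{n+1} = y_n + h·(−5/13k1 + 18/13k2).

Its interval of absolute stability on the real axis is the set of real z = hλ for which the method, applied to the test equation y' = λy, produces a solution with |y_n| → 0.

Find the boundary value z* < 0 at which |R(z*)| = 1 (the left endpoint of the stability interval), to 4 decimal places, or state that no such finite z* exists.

Set f=λy, z=hλ:
  k1=λy_n ⇒ h·k1=z·y_n;  k2=λ(1+1/3z)y_n ⇒ h·k2=z(1+1/3z)y_n
  y_{n+1}/y_n = 1 − 5/13z + 18/13z(1+1/3z) = 1 + z + 6/13z²
  ⇒ R(z) = 1 + z + 6/13z².

Find x<0 with |R(x)|<1.
x=-0.36: |R|=0.6998
R=1: x+6/13x²=0 ⇒ x=−13/6=-2.1667; min R=1−1/(4·6/13)=0.4583>−1
Confirm numerically:
  x=-1.545: |R|=0.55670 <1
  x=-1.478: |R|=0.53022 <1
  x=-1.143: |R|=0.45998 <1
  x=-1.023: |R|=0.46001 <1
  x=-2.293: |R|=1.13370 >1
  x=-2.244: |R|=1.08009 >1
So |R|<1 on (-2.1667, 0).

left endpoint -2.1667.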